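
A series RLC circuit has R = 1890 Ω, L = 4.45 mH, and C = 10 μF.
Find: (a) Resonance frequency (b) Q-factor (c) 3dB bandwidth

Step 1 — Resonance condition Im(Z)=0 gives ω₀ = 1/√(LC).
Step 2 — ω₀ = 1/√(0.00445·1e-05) = 4740 rad/s.
Step 3 — f₀ = ω₀/(2π) = 754.5 Hz.
Step 4 — Series Q: Q = ω₀L/R = 4740·0.00445/1890 = 0.01116.
Step 5 — 3dB bandwidth: Δω = ω₀/Q = 4.247e+05 rad/s; BW = Δω/(2π) = 6.76e+04 Hz.

(a) f₀ = 754.5 Hz  (b) Q = 0.01116  (c) BW = 6.76e+04 Hz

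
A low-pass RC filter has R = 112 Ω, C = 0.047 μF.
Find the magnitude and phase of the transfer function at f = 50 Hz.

Step 1 — Angular frequency: ω = 2π·50 = 314.2 rad/s.
Step 2 — Transfer function: H(jω) = 1/(1 + jωRC).
Step 3 — Denominator: 1 + jωRC = 1 + j·314.2·112·4.7e-08 = 1 + j0.001654.
Step 4 — H = 1 - j0.001654.
Step 5 — Magnitude: |H| = 1 (-0.0 dB); phase: φ = -0.1°.

|H| = 1 (-0.0 dB), φ = -0.1°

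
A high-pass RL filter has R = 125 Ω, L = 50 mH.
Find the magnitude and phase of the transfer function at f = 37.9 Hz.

Step 1 — Angular frequency: ω = 2π·37.9 = 238.1 rad/s.
Step 2 — Transfer function: H(jω) = jωL/(R + jωL).
Step 3 — Numerator jωL = j·11.91; denominator R + jωL = 125 + j11.91.
Step 4 — H = 0.008992 + j0.0944.
Step 5 — Magnitude: |H| = 0.09482 (-20.5 dB); phase: φ = 84.6°.

|H| = 0.09482 (-20.5 dB), φ = 84.6°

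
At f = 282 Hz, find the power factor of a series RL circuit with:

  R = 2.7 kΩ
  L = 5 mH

Step 1 — Angular frequency: ω = 2π·f = 2π·282 = 1772 rad/s.
Step 2 — Component impedances:
  R: Z = R = 2700 Ω
  L: Z = jωL = j·1772·0.005 = 0 + j8.859 Ω
Step 3 — Series combination: Z_total = R + L = 2700 + j8.859 Ω = 2700∠0.2° Ω.
Step 4 — Power factor: PF = cos(φ) = Re(Z)/|Z| = 2700/2700 = 1.
Step 5 — Type: Im(Z) = 8.859 ⇒ lagging (phase φ = 0.2°).

PF = 1 (lagging, φ = 0.2°)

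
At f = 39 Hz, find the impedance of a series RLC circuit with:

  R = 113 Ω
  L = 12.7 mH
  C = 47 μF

Step 1 — Angular frequency: ω = 2π·f = 2π·39 = 245 rad/s.
Step 2 — Component impedances:
  R: Z = R = 113 Ω
  L: Z = jωL = j·245·0.0127 = 0 + j3.112 Ω
  C: Z = 1/(jωC) = -j/(ω·C) = 0 - j86.83 Ω
Step 3 — Series combination: Z_total = R + L + C = 113 - j83.72 Ω = 140.6∠-36.5° Ω.

Z = 113 - j83.72 Ω = 140.6∠-36.5° Ω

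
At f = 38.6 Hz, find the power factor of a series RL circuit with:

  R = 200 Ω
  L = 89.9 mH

Step 1 — Angular frequency: ω = 2π·f = 2π·38.6 = 242.5 rad/s.
Step 2 — Component impedances:
  R: Z = R = 200 Ω
  L: Z = jωL = j·242.5·0.0899 = 0 + j21.8 Ω
Step 3 — Series combination: Z_total = R + L = 200 + j21.8 Ω = 201.2∠6.2° Ω.
Step 4 — Power factor: PF = cos(φ) = Re(Z)/|Z| = 200/201.18 = 0.9941.
Step 5 — Type: Im(Z) = 21.8 ⇒ lagging (phase φ = 6.2°).

PF = 0.9941 (lagging, φ = 6.2°)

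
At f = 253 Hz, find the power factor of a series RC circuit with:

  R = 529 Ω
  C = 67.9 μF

Step 1 — Angular frequency: ω = 2π·f = 2π·253 = 1590 rad/s.
Step 2 — Component impedances:
  R: Z = R = 529 Ω
  C: Z = 1/(jωC) = -j/(ω·C) = 0 - j9.265 Ω
Step 3 — Series combination: Z_total = R + C = 529 - j9.265 Ω = 529.1∠-1.0° Ω.
Step 4 — Power factor: PF = cos(φ) = Re(Z)/|Z| = 529/529.1 = 0.9998.
Step 5 — Type: Im(Z) = -9.265 ⇒ leading (phase φ = -1.0°).

PF = 0.9998 (leading, φ = -1.0°)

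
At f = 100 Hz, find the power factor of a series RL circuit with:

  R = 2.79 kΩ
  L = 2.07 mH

Step 1 — Angular frequency: ω = 2π·f = 2π·100 = 628.3 rad/s.
Step 2 — Component impedances:
  R: Z = R = 2790 Ω
  L: Z = jωL = j·628.3·0.00207 = 0 + j1.301 Ω
Step 3 — Series combination: Z_total = R + L = 2790 + j1.301 Ω = 2790∠0.0° Ω.
Step 4 — Power factor: PF = cos(φ) = Re(Z)/|Z| = 2790/2790 = 1.
Step 5 — Type: Im(Z) = 1.301 ⇒ lagging (phase φ = 0.0°).

PF = 1 (lagging, φ = 0.0°)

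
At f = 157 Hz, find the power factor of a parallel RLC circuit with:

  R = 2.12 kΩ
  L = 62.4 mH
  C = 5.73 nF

Step 1 — Angular frequency: ω = 2π·f = 2π·157 = 986.5 rad/s.
Step 2 — Component impedances:
  R: Z = R = 2120 Ω
  L: Z = jωL = j·986.5·0.0624 = 0 + j61.56 Ω
  C: Z = 1/(jωC) = -j/(ω·C) = 0 - j1.769e+05 Ω
Step 3 — Parallel combination: 1/Z_total = 1/R + 1/L + 1/C; Z_total = 1.787 + j61.52 Ω = 61.55∠88.3° Ω.
Step 4 — Power factor: PF = cos(φ) = Re(Z)/|Z| = 1.787/61.55 = 0.02903.
Step 5 — Type: Im(Z) = 61.52 ⇒ lagging (phase φ = 88.3°).

PF = 0.02903 (lagging, φ = 88.3°)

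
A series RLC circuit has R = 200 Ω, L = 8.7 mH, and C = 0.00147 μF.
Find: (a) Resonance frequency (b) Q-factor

Step 1 — Resonance condition Im(Z)=0 gives ω₀ = 1/√(LC).
Step 2 — ω₀ = 1/√(0.0087·1.47e-09) = 2.796e+05 rad/s.
Step 3 — f₀ = ω₀/(2π) = 4.45e+04 Hz.
Step 4 — Series Q: Q = ω₀L/R = 2.796e+05·0.0087/200 = 12.16.

(a) f₀ = 4.45e+04 Hz  (b) Q = 12.16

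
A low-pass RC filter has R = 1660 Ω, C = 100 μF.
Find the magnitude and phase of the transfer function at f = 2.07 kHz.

Step 1 — Angular frequency: ω = 2π·2070 = 1.301e+04 rad/s.
Step 2 — Transfer function: H(jω) = 1/(1 + jωRC).
Step 3 — Denominator: 1 + jωRC = 1 + j·1.301e+04·1660·0.0001 = 1 + j2159.
Step 4 — H = 2.145e-07 - j0.0004632.
Step 5 — Magnitude: |H| = 0.0004632 (-66.7 dB); phase: φ = -90.0°.

|H| = 0.0004632 (-66.7 dB), φ = -90.0°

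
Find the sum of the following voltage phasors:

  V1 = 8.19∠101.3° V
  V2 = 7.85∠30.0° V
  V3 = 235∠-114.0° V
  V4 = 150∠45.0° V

Step 1 — Convert each phasor to rectangular form:
  V1 = 8.19·(cos(101.3°) + j·sin(101.3°)) = -1.605 + j8.031 V
  V2 = 7.85·(cos(30.0°) + j·sin(30.0°)) = 6.798 + j3.925 V
  V3 = 235·(cos(-114.0°) + j·sin(-114.0°)) = -95.58 - j214.7 V
  V4 = 150·(cos(45.0°) + j·sin(45.0°)) = 106.1 + j106.1 V
Step 2 — Sum components: V_total = 15.68 - j96.66 V.
Step 3 — Convert to polar: |V_total| = 97.92 V, ∠V_total = -80.8°.

V_total = 97.92∠-80.8° V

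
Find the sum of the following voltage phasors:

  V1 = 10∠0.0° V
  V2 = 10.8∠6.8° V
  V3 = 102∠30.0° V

Step 1 — Convert each phasor to rectangular form:
  V1 = 10·(cos(0.0°) + j·sin(0.0°)) = 10 V
  V2 = 10.8·(cos(6.8°) + j·sin(6.8°)) = 10.72 + j1.279 V
  V3 = 102·(cos(30.0°) + j·sin(30.0°)) = 88.33 + j51 V
Step 2 — Sum components: V_total = 109.1 + j52.28 V.
Step 3 — Convert to polar: |V_total| = 120.9 V, ∠V_total = 25.6°.

V_total = 120.9∠25.6° V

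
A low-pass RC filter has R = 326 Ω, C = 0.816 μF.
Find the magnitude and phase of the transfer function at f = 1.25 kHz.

Step 1 — Angular frequency: ω = 2π·1250 = 7854 rad/s.
Step 2 — Transfer function: H(jω) = 1/(1 + jωRC).
Step 3 — Denominator: 1 + jωRC = 1 + j·7854·326·8.16e-07 = 1 + j2.089.
Step 4 — H = 0.1864 - j0.3894.
Step 5 — Magnitude: |H| = 0.4317 (-7.3 dB); phase: φ = -64.4°.

|H| = 0.4317 (-7.3 dB), φ = -64.4°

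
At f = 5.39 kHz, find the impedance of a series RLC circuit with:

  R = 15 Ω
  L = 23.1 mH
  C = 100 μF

Step 1 — Angular frequency: ω = 2π·f = 2π·5390 = 3.387e+04 rad/s.
Step 2 — Component impedances:
  R: Z = R = 15 Ω
  L: Z = jωL = j·3.387e+04·0.0231 = 0 + j782.3 Ω
  C: Z = 1/(jωC) = -j/(ω·C) = 0 - j0.2953 Ω
Step 3 — Series combination: Z_total = R + L + C = 15 + j782 Ω = 782.2∠88.9° Ω.

Z = 15 + j782 Ω = 782.2∠88.9° Ω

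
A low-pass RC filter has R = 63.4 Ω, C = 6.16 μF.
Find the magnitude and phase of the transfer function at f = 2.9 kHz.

Step 1 — Angular frequency: ω = 2π·2900 = 1.822e+04 rad/s.
Step 2 — Transfer function: H(jω) = 1/(1 + jωRC).
Step 3 — Denominator: 1 + jωRC = 1 + j·1.822e+04·63.4·6.16e-06 = 1 + j7.116.
Step 4 — H = 0.01936 - j0.1378.
Step 5 — Magnitude: |H| = 0.1392 (-17.1 dB); phase: φ = -82.0°.

|H| = 0.1392 (-17.1 dB), φ = -82.0°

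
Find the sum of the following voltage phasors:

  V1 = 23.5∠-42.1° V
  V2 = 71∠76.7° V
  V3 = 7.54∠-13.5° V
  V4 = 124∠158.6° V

Step 1 — Convert each phasor to rectangular form:
  V1 = 23.5·(cos(-42.1°) + j·sin(-42.1°)) = 17.44 - j15.76 V
  V2 = 71·(cos(76.7°) + j·sin(76.7°)) = 16.33 + j69.1 V
  V3 = 7.54·(cos(-13.5°) + j·sin(-13.5°)) = 7.332 - j1.76 V
  V4 = 124·(cos(158.6°) + j·sin(158.6°)) = -115.5 + j45.24 V
Step 2 — Sum components: V_total = -74.35 + j96.83 V.
Step 3 — Convert to polar: |V_total| = 122.1 V, ∠V_total = 127.5°.

V_total = 122.1∠127.5° V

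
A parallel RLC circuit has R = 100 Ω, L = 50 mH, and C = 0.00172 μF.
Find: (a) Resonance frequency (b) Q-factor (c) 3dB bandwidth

Step 1 — Resonance: ω₀ = 1/√(LC) = 1/√(0.05·1.72e-09) = 1.078e+05 rad/s.
Step 2 — f₀ = ω₀/(2π) = 1.716e+04 Hz.
Step 3 — Parallel Q: Q = R/(ω₀L) = 100/(1.078e+05·0.05) = 0.01855.
Step 4 — Bandwidth: Δω = ω₀/Q = 5.814e+06 rad/s; BW = Δω/(2π) = 9.253e+05 Hz.

(a) f₀ = 1.716e+04 Hz  (b) Q = 0.01855  (c) BW = 9.253e+05 Hz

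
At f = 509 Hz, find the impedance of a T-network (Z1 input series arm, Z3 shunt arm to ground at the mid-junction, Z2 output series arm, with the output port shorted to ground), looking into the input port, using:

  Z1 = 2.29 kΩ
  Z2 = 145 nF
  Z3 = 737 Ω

Step 1 — Angular frequency: ω = 2π·f = 2π·509 = 3198 rad/s.
Step 2 — Component impedances:
  Z1: Z = R = 2290 Ω
  Z2: Z = 1/(jωC) = -j/(ω·C) = 0 - j2156 Ω
  Z3: Z = R = 737 Ω
Step 3 — With the output port shorted to ground, the output series arm Z2 runs from the junction to ground; the shunt arm Z3 also runs from the junction to ground. They appear in parallel: Z3 || Z2 = 659.9 - j225.5 Ω.
Step 4 — Series with input arm Z1: Z_in = Z1 + (Z3 || Z2) = 2950 - j225.5 Ω = 2959∠-4.4° Ω.

Z = 2950 - j225.5 Ω = 2959∠-4.4° Ω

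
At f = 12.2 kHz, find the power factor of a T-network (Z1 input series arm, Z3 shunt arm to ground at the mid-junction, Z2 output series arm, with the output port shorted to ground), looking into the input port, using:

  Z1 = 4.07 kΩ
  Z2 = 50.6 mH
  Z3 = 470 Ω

Step 1 — Angular frequency: ω = 2π·f = 2π·1.22e+04 = 7.665e+04 rad/s.
Step 2 — Component impedances:
  Z1: Z = R = 4070 Ω
  Z2: Z = jωL = j·7.665e+04·0.0506 = 0 + j3879 Ω
  Z3: Z = R = 470 Ω
Step 3 — With the output port shorted to ground, the output series arm Z2 runs from the junction to ground; the shunt arm Z3 also runs from the junction to ground. They appear in parallel: Z3 || Z2 = 463.2 + j56.13 Ω.
Step 4 — Series with input arm Z1: Z_in = Z1 + (Z3 || Z2) = 4533 + j56.13 Ω = 4534∠0.7° Ω.
Step 5 — Power factor: PF = cos(φ) = Re(Z)/|Z| = 4533.2/4533.5 = 0.9999.
Step 6 — Type: Im(Z) = 56.13 ⇒ lagging (phase φ = 0.7°).

PF = 0.9999 (lagging, φ = 0.7°)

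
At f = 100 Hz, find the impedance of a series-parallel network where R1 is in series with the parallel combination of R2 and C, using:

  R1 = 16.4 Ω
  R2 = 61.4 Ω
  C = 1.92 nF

Step 1 — Angular frequency: ω = 2π·f = 2π·100 = 628.3 rad/s.
Step 2 — Component impedances:
  R1: Z = R = 16.4 Ω
  R2: Z = R = 61.4 Ω
  C: Z = 1/(jωC) = -j/(ω·C) = 0 - j8.289e+05 Ω
Step 3 — Parallel branch: R2 || C = 1/(1/R2 + 1/C) = 61.4 - j0.004548 Ω.
Step 4 — Series with R1: Z_total = R1 + (R2 || C) = 77.8 - j0.004548 Ω = 77.8∠-0.0° Ω.

Z = 77.8 - j0.004548 Ω = 77.8∠-0.0° Ω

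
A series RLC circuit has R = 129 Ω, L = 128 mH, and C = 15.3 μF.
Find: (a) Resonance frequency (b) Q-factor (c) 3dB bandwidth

Step 1 — Resonance condition Im(Z)=0 gives ω₀ = 1/√(LC).
Step 2 — ω₀ = 1/√(0.128·1.53e-05) = 714.6 rad/s.
Step 3 — f₀ = ω₀/(2π) = 113.7 Hz.
Step 4 — Series Q: Q = ω₀L/R = 714.6·0.128/129 = 0.709.
Step 5 — 3dB bandwidth: Δω = ω₀/Q = 1008 rad/s; BW = Δω/(2π) = 160.4 Hz.

(a) f₀ = 113.7 Hz  (b) Q = 0.709  (c) BW = 160.4 Hz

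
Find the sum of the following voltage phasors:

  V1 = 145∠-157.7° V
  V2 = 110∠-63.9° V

Step 1 — Convert each phasor to rectangular form:
  V1 = 145·(cos(-157.7°) + j·sin(-157.7°)) = -134.2 - j55.02 V
  V2 = 110·(cos(-63.9°) + j·sin(-63.9°)) = 48.39 - j98.78 V
Step 2 — Sum components: V_total = -85.76 - j153.8 V.
Step 3 — Convert to polar: |V_total| = 176.1 V, ∠V_total = -119.1°.

V_total = 176.1∠-119.1° V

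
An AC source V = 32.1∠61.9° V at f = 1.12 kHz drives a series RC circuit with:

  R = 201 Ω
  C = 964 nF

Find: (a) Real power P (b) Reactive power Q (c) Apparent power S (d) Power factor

Step 1 — Angular frequency: ω = 2π·f = 2π·1120 = 7037 rad/s.
Step 2 — Component impedances:
  R: Z = R = 201 Ω
  C: Z = 1/(jωC) = -j/(ω·C) = 0 - j147.4 Ω
Step 3 — Series combination: Z_total = R + C = 201 - j147.4 Ω = 249.3∠-36.3° Ω.
Step 4 — Source phasor: V = 32.1∠61.9° V = 15.12 + j28.32 V.
Step 5 — Current: I = V / Z = -0.01827 + j0.1275 A = 0.1288∠98.2° A.
Step 6 — Complex power: S = V·I* = 3.334 - j2.445 VA.
Step 7 — Real power: P = Re(S) = 3.334 W.
Step 8 — Reactive power: Q = Im(S) = -2.445 VAR.
Step 9 — Apparent power: |S| = 4.134 VA.
Step 10 — Power factor: PF = P/|S| = 0.8064 (leading).

(a) P = 3.334 W  (b) Q = -2.445 VAR  (c) S = 4.134 VA  (d) PF = 0.8064 (leading)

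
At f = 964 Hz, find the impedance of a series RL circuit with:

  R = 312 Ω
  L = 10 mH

Step 1 — Angular frequency: ω = 2π·f = 2π·964 = 6057 rad/s.
Step 2 — Component impedances:
  R: Z = R = 312 Ω
  L: Z = jωL = j·6057·0.01 = 0 + j60.57 Ω
Step 3 — Series combination: Z_total = R + L = 312 + j60.57 Ω = 317.8∠11.0° Ω.

Z = 312 + j60.57 Ω = 317.8∠11.0° Ω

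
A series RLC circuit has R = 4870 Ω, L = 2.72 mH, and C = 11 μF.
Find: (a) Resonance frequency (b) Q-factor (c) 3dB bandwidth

Step 1 — Resonance condition Im(Z)=0 gives ω₀ = 1/√(LC).
Step 2 — ω₀ = 1/√(0.00272·1.1e-05) = 5781 rad/s.
Step 3 — f₀ = ω₀/(2π) = 920.1 Hz.
Step 4 — Series Q: Q = ω₀L/R = 5781·0.00272/4870 = 0.003229.
Step 5 — 3dB bandwidth: Δω = ω₀/Q = 1.79e+06 rad/s; BW = Δω/(2π) = 2.85e+05 Hz.

(a) f₀ = 920.1 Hz  (b) Q = 0.003229  (c) BW = 2.85e+05 Hz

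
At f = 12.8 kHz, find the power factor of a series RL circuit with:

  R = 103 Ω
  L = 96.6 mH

Step 1 — Angular frequency: ω = 2π·f = 2π·1.28e+04 = 8.042e+04 rad/s.
Step 2 — Component impedances:
  R: Z = R = 103 Ω
  L: Z = jωL = j·8.042e+04·0.0966 = 0 + j7769 Ω
Step 3 — Series combination: Z_total = R + L = 103 + j7769 Ω = 7770∠89.2° Ω.
Step 4 — Power factor: PF = cos(φ) = Re(Z)/|Z| = 103/7770 = 0.01326.
Step 5 — Type: Im(Z) = 7769 ⇒ lagging (phase φ = 89.2°).

PF = 0.01326 (lagging, φ = 89.2°)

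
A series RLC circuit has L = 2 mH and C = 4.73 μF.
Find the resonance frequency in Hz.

Step 1 — Resonance condition Im(Z)=0 gives ω₀ = 1/√(LC).
Step 2 — ω₀ = 1/√(0.002·4.73e-06) = 1.028e+04 rad/s.
Step 3 — f₀ = ω₀/(2π) = 1636 Hz.

f₀ = 1636 Hz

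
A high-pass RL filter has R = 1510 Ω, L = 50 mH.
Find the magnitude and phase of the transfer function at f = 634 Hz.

Step 1 — Angular frequency: ω = 2π·634 = 3984 rad/s.
Step 2 — Transfer function: H(jω) = jωL/(R + jωL).
Step 3 — Numerator jωL = j·199.2; denominator R + jωL = 1510 + j199.2.
Step 4 — H = 0.0171 + j0.1296.
Step 5 — Magnitude: |H| = 0.1308 (-17.7 dB); phase: φ = 82.5°.

|H| = 0.1308 (-17.7 dB), φ = 82.5°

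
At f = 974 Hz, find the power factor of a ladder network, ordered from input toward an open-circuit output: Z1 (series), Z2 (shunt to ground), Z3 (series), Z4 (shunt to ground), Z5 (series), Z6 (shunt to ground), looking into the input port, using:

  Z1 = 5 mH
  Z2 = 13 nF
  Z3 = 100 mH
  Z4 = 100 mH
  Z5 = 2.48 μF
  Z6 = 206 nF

Step 1 — Angular frequency: ω = 2π·f = 2π·974 = 6120 rad/s.
Step 2 — Component impedances:
  Z1: Z = jωL = j·6120·0.005 = 0 + j30.6 Ω
  Z2: Z = 1/(jωC) = -j/(ω·C) = 0 - j1.257e+04 Ω
  Z3: Z = jωL = j·6120·0.1 = 0 + j612 Ω
  Z4: Z = jωL = j·6120·0.1 = 0 + j612 Ω
  Z5: Z = 1/(jωC) = -j/(ω·C) = 0 - j65.89 Ω
  Z6: Z = 1/(jωC) = -j/(ω·C) = 0 - j793.2 Ω
Step 3 — Ladder network (open output): work backward from the far end, alternating series and parallel combinations. Z_in = 0 + j3534 Ω = 3534∠90.0° Ω.
Step 4 — Power factor: PF = cos(φ) = Re(Z)/|Z| = 0/3534 = 0.
Step 5 — Type: Im(Z) = 3534 ⇒ lagging (phase φ = 90.0°).

PF = 0 (lagging, φ = 90.0°)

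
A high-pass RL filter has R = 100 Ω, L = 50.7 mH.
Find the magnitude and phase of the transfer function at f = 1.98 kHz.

Step 1 — Angular frequency: ω = 2π·1980 = 1.244e+04 rad/s.
Step 2 — Transfer function: H(jω) = jωL/(R + jωL).
Step 3 — Numerator jωL = j·630.7; denominator R + jωL = 100 + j630.7.
Step 4 — H = 0.9755 + j0.1547.
Step 5 — Magnitude: |H| = 0.9877 (-0.1 dB); phase: φ = 9.0°.

|H| = 0.9877 (-0.1 dB), φ = 9.0°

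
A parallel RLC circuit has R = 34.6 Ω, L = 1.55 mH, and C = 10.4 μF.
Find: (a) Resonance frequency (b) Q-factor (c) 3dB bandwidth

Step 1 — Resonance: ω₀ = 1/√(LC) = 1/√(0.00155·1.04e-05) = 7876 rad/s.
Step 2 — f₀ = ω₀/(2π) = 1254 Hz.
Step 3 — Parallel Q: Q = R/(ω₀L) = 34.6/(7876·0.00155) = 2.834.
Step 4 — Bandwidth: Δω = ω₀/Q = 2779 rad/s; BW = Δω/(2π) = 442.3 Hz.

(a) f₀ = 1254 Hz  (b) Q = 2.834  (c) BW = 442.3 Hz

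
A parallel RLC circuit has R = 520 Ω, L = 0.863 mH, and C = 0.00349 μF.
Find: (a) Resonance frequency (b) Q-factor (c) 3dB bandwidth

Step 1 — Resonance: ω₀ = 1/√(LC) = 1/√(0.000863·3.49e-09) = 5.762e+05 rad/s.
Step 2 — f₀ = ω₀/(2π) = 9.171e+04 Hz.
Step 3 — Parallel Q: Q = R/(ω₀L) = 520/(5.762e+05·0.000863) = 1.046.
Step 4 — Bandwidth: Δω = ω₀/Q = 5.51e+05 rad/s; BW = Δω/(2π) = 8.77e+04 Hz.

(a) f₀ = 9.171e+04 Hz  (b) Q = 1.046  (c) BW = 8.77e+04 Hz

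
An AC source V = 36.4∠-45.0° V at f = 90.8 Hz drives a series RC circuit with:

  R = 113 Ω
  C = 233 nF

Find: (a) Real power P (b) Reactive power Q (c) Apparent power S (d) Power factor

Step 1 — Angular frequency: ω = 2π·f = 2π·90.8 = 570.5 rad/s.
Step 2 — Component impedances:
  R: Z = R = 113 Ω
  C: Z = 1/(jωC) = -j/(ω·C) = 0 - j7523 Ω
Step 3 — Series combination: Z_total = R + C = 113 - j7523 Ω = 7524∠-89.1° Ω.
Step 4 — Source phasor: V = 36.4∠-45.0° V = 25.74 - j25.74 V.
Step 5 — Current: I = V / Z = 0.003472 + j0.003369 A = 0.004838∠44.1° A.
Step 6 — Complex power: S = V·I* = 0.002645 - j0.1761 VA.
Step 7 — Real power: P = Re(S) = 0.002645 W.
Step 8 — Reactive power: Q = Im(S) = -0.1761 VAR.
Step 9 — Apparent power: |S| = 0.1761 VA.
Step 10 — Power factor: PF = P/|S| = 0.01502 (leading).

(a) P = 0.002645 W  (b) Q = -0.1761 VAR  (c) S = 0.1761 VA  (d) PF = 0.01502 (leading)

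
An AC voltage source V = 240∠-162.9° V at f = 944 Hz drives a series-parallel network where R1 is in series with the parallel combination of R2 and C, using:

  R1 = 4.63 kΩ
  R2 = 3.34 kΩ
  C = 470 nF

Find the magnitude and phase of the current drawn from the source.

Step 1 — Angular frequency: ω = 2π·f = 2π·944 = 5931 rad/s.
Step 2 — Component impedances:
  R1: Z = R = 4630 Ω
  R2: Z = R = 3340 Ω
  C: Z = 1/(jωC) = -j/(ω·C) = 0 - j358.7 Ω
Step 3 — Parallel branch: R2 || C = 1/(1/R2 + 1/C) = 38.09 - j354.6 Ω.
Step 4 — Series with R1: Z_total = R1 + (R2 || C) = 4668 - j354.6 Ω = 4682∠-4.3° Ω.
Step 5 — Source phasor: V = 240∠-162.9° V = -229.4 - j70.57 V.
Step 6 — Ohm's law: I = V / Z_total = (-229.4 - j70.57) / (4668 - j354.6) = -0.04772 - j0.01874 A.
Step 7 — Convert to polar: |I| = 0.05127 A, ∠I = -158.6°.

I = 0.05127∠-158.6° A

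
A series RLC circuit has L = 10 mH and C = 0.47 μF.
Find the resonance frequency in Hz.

Step 1 — Resonance condition Im(Z)=0 gives ω₀ = 1/√(LC).
Step 2 — ω₀ = 1/√(0.01·4.7e-07) = 1.459e+04 rad/s.
Step 3 — f₀ = ω₀/(2π) = 2322 Hz.

f₀ = 2322 Hz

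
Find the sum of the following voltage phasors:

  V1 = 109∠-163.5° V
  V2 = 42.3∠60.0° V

Step 1 — Convert each phasor to rectangular form:
  V1 = 109·(cos(-163.5°) + j·sin(-163.5°)) = -104.5 - j30.96 V
  V2 = 42.3·(cos(60.0°) + j·sin(60.0°)) = 21.15 + j36.63 V
Step 2 — Sum components: V_total = -83.36 + j5.675 V.
Step 3 — Convert to polar: |V_total| = 83.55 V, ∠V_total = 176.1°.

V_total = 83.55∠176.1° V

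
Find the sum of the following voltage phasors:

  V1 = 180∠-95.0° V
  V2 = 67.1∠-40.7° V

Step 1 — Convert each phasor to rectangular form:
  V1 = 180·(cos(-95.0°) + j·sin(-95.0°)) = -15.69 - j179.3 V
  V2 = 67.1·(cos(-40.7°) + j·sin(-40.7°)) = 50.87 - j43.76 V
Step 2 — Sum components: V_total = 35.18 - j223.1 V.
Step 3 — Convert to polar: |V_total| = 225.8 V, ∠V_total = -81.0°.

V_total = 225.8∠-81.0° V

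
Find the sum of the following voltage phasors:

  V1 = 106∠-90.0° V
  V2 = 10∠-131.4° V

Step 1 — Convert each phasor to rectangular form:
  V1 = 106·(cos(-90.0°) + j·sin(-90.0°)) = 0 - j106 V
  V2 = 10·(cos(-131.4°) + j·sin(-131.4°)) = -6.613 - j7.501 V
Step 2 — Sum components: V_total = -6.613 - j113.5 V.
Step 3 — Convert to polar: |V_total| = 113.7 V, ∠V_total = -93.3°.

V_total = 113.7∠-93.3° V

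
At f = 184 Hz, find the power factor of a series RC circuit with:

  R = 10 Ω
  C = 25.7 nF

Step 1 — Angular frequency: ω = 2π·f = 2π·184 = 1156 rad/s.
Step 2 — Component impedances:
  R: Z = R = 10 Ω
  C: Z = 1/(jωC) = -j/(ω·C) = 0 - j3.366e+04 Ω
Step 3 — Series combination: Z_total = R + C = 10 - j3.366e+04 Ω = 3.366e+04∠-90.0° Ω.
Step 4 — Power factor: PF = cos(φ) = Re(Z)/|Z| = 10/3.366e+04 = 0.0002971.
Step 5 — Type: Im(Z) = -3.366e+04 ⇒ leading (phase φ = -90.0°).

PF = 0.0002971 (leading, φ = -90.0°)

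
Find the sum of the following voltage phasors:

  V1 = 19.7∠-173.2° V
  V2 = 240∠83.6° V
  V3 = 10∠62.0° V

Step 1 — Convert each phasor to rectangular form:
  V1 = 19.7·(cos(-173.2°) + j·sin(-173.2°)) = -19.56 - j2.333 V
  V2 = 240·(cos(83.6°) + j·sin(83.6°)) = 26.75 + j238.5 V
  V3 = 10·(cos(62.0°) + j·sin(62.0°)) = 4.695 + j8.829 V
Step 2 — Sum components: V_total = 11.89 + j245 V.
Step 3 — Convert to polar: |V_total| = 245.3 V, ∠V_total = 87.2°.

V_total = 245.3∠87.2° V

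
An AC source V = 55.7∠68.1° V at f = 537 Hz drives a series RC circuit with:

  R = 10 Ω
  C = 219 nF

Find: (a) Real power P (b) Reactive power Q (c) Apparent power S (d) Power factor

Step 1 — Angular frequency: ω = 2π·f = 2π·537 = 3374 rad/s.
Step 2 — Component impedances:
  R: Z = R = 10 Ω
  C: Z = 1/(jωC) = -j/(ω·C) = 0 - j1353 Ω
Step 3 — Series combination: Z_total = R + C = 10 - j1353 Ω = 1353∠-89.6° Ω.
Step 4 — Source phasor: V = 55.7∠68.1° V = 20.78 + j51.68 V.
Step 5 — Current: I = V / Z = -0.03807 + j0.01563 A = 0.04116∠157.7° A.
Step 6 — Complex power: S = V·I* = 0.01694 - j2.292 VA.
Step 7 — Real power: P = Re(S) = 0.01694 W.
Step 8 — Reactive power: Q = Im(S) = -2.292 VAR.
Step 9 — Apparent power: |S| = 2.292 VA.
Step 10 — Power factor: PF = P/|S| = 0.007389 (leading).

(a) P = 0.01694 W  (b) Q = -2.292 VAR  (c) S = 2.292 VA  (d) PF = 0.007389 (leading)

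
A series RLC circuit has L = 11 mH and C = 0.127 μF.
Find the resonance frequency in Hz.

Step 1 — Resonance condition Im(Z)=0 gives ω₀ = 1/√(LC).
Step 2 — ω₀ = 1/√(0.011·1.27e-07) = 2.675e+04 rad/s.
Step 3 — f₀ = ω₀/(2π) = 4258 Hz.

f₀ = 4258 Hz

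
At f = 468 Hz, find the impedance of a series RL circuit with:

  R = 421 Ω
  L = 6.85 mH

Step 1 — Angular frequency: ω = 2π·f = 2π·468 = 2941 rad/s.
Step 2 — Component impedances:
  R: Z = R = 421 Ω
  L: Z = jωL = j·2941·0.00685 = 0 + j20.14 Ω
Step 3 — Series combination: Z_total = R + L = 421 + j20.14 Ω = 421.5∠2.7° Ω.

Z = 421 + j20.14 Ω = 421.5∠2.7° Ω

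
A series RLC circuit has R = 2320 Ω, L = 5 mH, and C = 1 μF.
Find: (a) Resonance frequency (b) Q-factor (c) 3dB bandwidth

Step 1 — Resonance: ω₀ = 1/√(LC) = 1/√(0.005·1e-06) = 1.414e+04 rad/s.
Step 2 — f₀ = ω₀/(2π) = 2251 Hz.
Step 3 — Series Q: Q = ω₀L/R = 1.414e+04·0.005/2320 = 0.03048.
Step 4 — Bandwidth: Δω = ω₀/Q = 4.64e+05 rad/s; BW = Δω/(2π) = 7.385e+04 Hz.

(a) f₀ = 2251 Hz  (b) Q = 0.03048  (c) BW = 7.385e+04 Hz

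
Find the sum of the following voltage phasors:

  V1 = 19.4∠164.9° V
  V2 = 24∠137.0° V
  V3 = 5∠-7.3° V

Step 1 — Convert each phasor to rectangular form:
  V1 = 19.4·(cos(164.9°) + j·sin(164.9°)) = -18.73 + j5.054 V
  V2 = 24·(cos(137.0°) + j·sin(137.0°)) = -17.55 + j16.37 V
  V3 = 5·(cos(-7.3°) + j·sin(-7.3°)) = 4.959 - j0.6353 V
Step 2 — Sum components: V_total = -31.32 + j20.79 V.
Step 3 — Convert to polar: |V_total| = 37.59 V, ∠V_total = 146.4°.

V_total = 37.59∠146.4° V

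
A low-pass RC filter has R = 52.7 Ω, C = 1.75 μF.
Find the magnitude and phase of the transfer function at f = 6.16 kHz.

Step 1 — Angular frequency: ω = 2π·6160 = 3.87e+04 rad/s.
Step 2 — Transfer function: H(jω) = 1/(1 + jωRC).
Step 3 — Denominator: 1 + jωRC = 1 + j·3.87e+04·52.7·1.75e-06 = 1 + j3.57.
Step 4 — H = 0.07277 - j0.2598.
Step 5 — Magnitude: |H| = 0.2698 (-11.4 dB); phase: φ = -74.3°.

|H| = 0.2698 (-11.4 dB), φ = -74.3°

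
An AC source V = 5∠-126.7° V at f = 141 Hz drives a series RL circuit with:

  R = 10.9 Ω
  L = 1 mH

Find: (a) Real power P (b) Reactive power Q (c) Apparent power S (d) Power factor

Step 1 — Angular frequency: ω = 2π·f = 2π·141 = 885.9 rad/s.
Step 2 — Component impedances:
  R: Z = R = 10.9 Ω
  L: Z = jωL = j·885.9·0.001 = 0 + j0.8859 Ω
Step 3 — Series combination: Z_total = R + L = 10.9 + j0.8859 Ω = 10.94∠4.6° Ω.
Step 4 — Source phasor: V = 5∠-126.7° V = -2.988 - j4.009 V.
Step 5 — Current: I = V / Z = -0.302 - j0.3432 A = 0.4572∠-131.3° A.
Step 6 — Complex power: S = V·I* = 2.279 + j0.1852 VA.
Step 7 — Real power: P = Re(S) = 2.279 W.
Step 8 — Reactive power: Q = Im(S) = 0.1852 VAR.
Step 9 — Apparent power: |S| = 2.286 VA.
Step 10 — Power factor: PF = P/|S| = 0.9967 (lagging).

(a) P = 2.279 W  (b) Q = 0.1852 VAR  (c) S = 2.286 VA  (d) PF = 0.9967 (lagging)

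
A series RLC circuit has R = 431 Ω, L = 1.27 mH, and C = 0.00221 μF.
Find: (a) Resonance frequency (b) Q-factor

Step 1 — Resonance condition Im(Z)=0 gives ω₀ = 1/√(LC).
Step 2 — ω₀ = 1/√(0.00127·2.21e-09) = 5.969e+05 rad/s.
Step 3 — f₀ = ω₀/(2π) = 9.5e+04 Hz.
Step 4 — Series Q: Q = ω₀L/R = 5.969e+05·0.00127/431 = 1.759.

(a) f₀ = 9.5e+04 Hz  (b) Q = 1.759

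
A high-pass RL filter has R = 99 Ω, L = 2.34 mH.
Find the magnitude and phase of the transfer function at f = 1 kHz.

Step 1 — Angular frequency: ω = 2π·1000 = 6283 rad/s.
Step 2 — Transfer function: H(jω) = jωL/(R + jωL).
Step 3 — Numerator jωL = j·14.7; denominator R + jωL = 99 + j14.7.
Step 4 — H = 0.02158 + j0.1453.
Step 5 — Magnitude: |H| = 0.1469 (-16.7 dB); phase: φ = 81.6°.

|H| = 0.1469 (-16.7 dB), φ = 81.6°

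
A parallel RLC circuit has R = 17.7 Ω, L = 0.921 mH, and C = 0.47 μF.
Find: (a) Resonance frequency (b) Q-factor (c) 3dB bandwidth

Step 1 — Resonance: ω₀ = 1/√(LC) = 1/√(0.000921·4.7e-07) = 4.806e+04 rad/s.
Step 2 — f₀ = ω₀/(2π) = 7650 Hz.
Step 3 — Parallel Q: Q = R/(ω₀L) = 17.7/(4.806e+04·0.000921) = 0.3998.
Step 4 — Bandwidth: Δω = ω₀/Q = 1.202e+05 rad/s; BW = Δω/(2π) = 1.913e+04 Hz.

(a) f₀ = 7650 Hz  (b) Q = 0.3998  (c) BW = 1.913e+04 Hz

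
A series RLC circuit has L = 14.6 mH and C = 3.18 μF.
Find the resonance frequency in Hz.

Step 1 — Resonance condition Im(Z)=0 gives ω₀ = 1/√(LC).
Step 2 — ω₀ = 1/√(0.0146·3.18e-06) = 4641 rad/s.
Step 3 — f₀ = ω₀/(2π) = 738.6 Hz.

f₀ = 738.6 Hz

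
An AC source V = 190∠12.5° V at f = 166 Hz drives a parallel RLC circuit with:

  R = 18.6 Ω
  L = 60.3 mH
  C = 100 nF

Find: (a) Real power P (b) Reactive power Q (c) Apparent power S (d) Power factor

Step 1 — Angular frequency: ω = 2π·f = 2π·166 = 1043 rad/s.
Step 2 — Component impedances:
  R: Z = R = 18.6 Ω
  L: Z = jωL = j·1043·0.0603 = 0 + j62.89 Ω
  C: Z = 1/(jωC) = -j/(ω·C) = 0 - j9588 Ω
Step 3 — Parallel combination: 1/Z_total = 1/R + 1/L + 1/C; Z_total = 17.12 + j5.03 Ω = 17.85∠16.4° Ω.
Step 4 — Source phasor: V = 190∠12.5° V = 185.5 + j41.12 V.
Step 5 — Current: I = V / Z = 10.62 - j0.7191 A = 10.65∠-3.9° A.
Step 6 — Complex power: S = V·I* = 1941 + j570.2 VA.
Step 7 — Real power: P = Re(S) = 1941 W.
Step 8 — Reactive power: Q = Im(S) = 570.2 VAR.
Step 9 — Apparent power: |S| = 2023 VA.
Step 10 — Power factor: PF = P/|S| = 0.9594 (lagging).

(a) P = 1941 W  (b) Q = 570.2 VAR  (c) S = 2023 VA  (d) PF = 0.9594 (lagging)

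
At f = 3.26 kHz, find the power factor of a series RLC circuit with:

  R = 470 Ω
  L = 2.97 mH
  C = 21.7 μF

Step 1 — Angular frequency: ω = 2π·f = 2π·3260 = 2.048e+04 rad/s.
Step 2 — Component impedances:
  R: Z = R = 470 Ω
  L: Z = jωL = j·2.048e+04·0.00297 = 0 + j60.84 Ω
  C: Z = 1/(jωC) = -j/(ω·C) = 0 - j2.25 Ω
Step 3 — Series combination: Z_total = R + L + C = 470 + j58.59 Ω = 473.6∠7.1° Ω.
Step 4 — Power factor: PF = cos(φ) = Re(Z)/|Z| = 470/473.64 = 0.9923.
Step 5 — Type: Im(Z) = 58.59 ⇒ lagging (phase φ = 7.1°).

PF = 0.9923 (lagging, φ = 7.1°)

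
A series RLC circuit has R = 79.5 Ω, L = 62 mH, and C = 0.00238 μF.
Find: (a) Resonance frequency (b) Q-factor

Step 1 — Resonance condition Im(Z)=0 gives ω₀ = 1/√(LC).
Step 2 — ω₀ = 1/√(0.062·2.38e-09) = 8.232e+04 rad/s.
Step 3 — f₀ = ω₀/(2π) = 1.31e+04 Hz.
Step 4 — Series Q: Q = ω₀L/R = 8.232e+04·0.062/79.5 = 64.2.

(a) f₀ = 1.31e+04 Hz  (b) Q = 64.2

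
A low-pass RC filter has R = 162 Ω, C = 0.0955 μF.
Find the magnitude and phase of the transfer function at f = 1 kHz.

Step 1 — Angular frequency: ω = 2π·1000 = 6283 rad/s.
Step 2 — Transfer function: H(jω) = 1/(1 + jωRC).
Step 3 — Denominator: 1 + jωRC = 1 + j·6283·162·9.55e-08 = 1 + j0.09721.
Step 4 — H = 0.9906 - j0.0963.
Step 5 — Magnitude: |H| = 0.9953 (-0.0 dB); phase: φ = -5.6°.

|H| = 0.9953 (-0.0 dB), φ = -5.6°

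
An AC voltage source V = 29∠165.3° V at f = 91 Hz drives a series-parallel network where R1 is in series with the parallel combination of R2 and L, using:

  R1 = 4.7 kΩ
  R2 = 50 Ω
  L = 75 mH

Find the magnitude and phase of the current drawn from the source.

Step 1 — Angular frequency: ω = 2π·f = 2π·91 = 571.8 rad/s.
Step 2 — Component impedances:
  R1: Z = R = 4700 Ω
  R2: Z = R = 50 Ω
  L: Z = jωL = j·571.8·0.075 = 0 + j42.88 Ω
Step 3 — Parallel branch: R2 || L = 1/(1/R2 + 1/L) = 21.19 + j24.71 Ω.
Step 4 — Series with R1: Z_total = R1 + (R2 || L) = 4721 + j24.71 Ω = 4721∠0.3° Ω.
Step 5 — Source phasor: V = 29∠165.3° V = -28.05 + j7.359 V.
Step 6 — Ohm's law: I = V / Z_total = (-28.05 + j7.359) / (4721 + j24.71) = -0.005933 + j0.00159 A.
Step 7 — Convert to polar: |I| = 0.006142 A, ∠I = 165.0°.

I = 0.006142∠165.0° A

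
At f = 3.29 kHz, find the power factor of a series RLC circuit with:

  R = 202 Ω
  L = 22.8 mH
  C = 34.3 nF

Step 1 — Angular frequency: ω = 2π·f = 2π·3290 = 2.067e+04 rad/s.
Step 2 — Component impedances:
  R: Z = R = 202 Ω
  L: Z = jωL = j·2.067e+04·0.0228 = 0 + j471.3 Ω
  C: Z = 1/(jωC) = -j/(ω·C) = 0 - j1410 Ω
Step 3 — Series combination: Z_total = R + L + C = 202 - j939 Ω = 960.5∠-77.9° Ω.
Step 4 — Power factor: PF = cos(φ) = Re(Z)/|Z| = 202/960.5 = 0.2103.
Step 5 — Type: Im(Z) = -939 ⇒ leading (phase φ = -77.9°).

PF = 0.2103 (leading, φ = -77.9°)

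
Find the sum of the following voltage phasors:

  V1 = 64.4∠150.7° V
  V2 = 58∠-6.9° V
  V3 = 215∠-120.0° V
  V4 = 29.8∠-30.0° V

Step 1 — Convert each phasor to rectangular form:
  V1 = 64.4·(cos(150.7°) + j·sin(150.7°)) = -56.16 + j31.52 V
  V2 = 58·(cos(-6.9°) + j·sin(-6.9°)) = 57.58 - j6.968 V
  V3 = 215·(cos(-120.0°) + j·sin(-120.0°)) = -107.5 - j186.2 V
  V4 = 29.8·(cos(-30.0°) + j·sin(-30.0°)) = 25.81 - j14.9 V
Step 2 — Sum components: V_total = -80.27 - j176.5 V.
Step 3 — Convert to polar: |V_total| = 193.9 V, ∠V_total = -114.5°.

V_total = 193.9∠-114.5° V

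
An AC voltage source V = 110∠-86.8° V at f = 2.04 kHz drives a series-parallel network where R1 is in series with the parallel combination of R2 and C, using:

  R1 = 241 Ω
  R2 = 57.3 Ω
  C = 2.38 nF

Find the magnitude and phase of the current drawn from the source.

Step 1 — Angular frequency: ω = 2π·f = 2π·2040 = 1.282e+04 rad/s.
Step 2 — Component impedances:
  R1: Z = R = 241 Ω
  R2: Z = R = 57.3 Ω
  C: Z = 1/(jωC) = -j/(ω·C) = 0 - j3.278e+04 Ω
Step 3 — Parallel branch: R2 || C = 1/(1/R2 + 1/C) = 57.3 - j0.1002 Ω.
Step 4 — Series with R1: Z_total = R1 + (R2 || C) = 298.3 - j0.1002 Ω = 298.3∠-0.0° Ω.
Step 5 — Source phasor: V = 110∠-86.8° V = 6.14 - j109.8 V.
Step 6 — Ohm's law: I = V / Z_total = (6.14 - j109.8) / (298.3 - j0.1002) = 0.02071 - j0.3682 A.
Step 7 — Convert to polar: |I| = 0.3688 A, ∠I = -86.8°.

I = 0.3688∠-86.8° A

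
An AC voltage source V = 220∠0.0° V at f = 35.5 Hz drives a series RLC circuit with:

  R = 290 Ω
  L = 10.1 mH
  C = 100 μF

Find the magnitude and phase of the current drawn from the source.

Step 1 — Angular frequency: ω = 2π·f = 2π·35.5 = 223.1 rad/s.
Step 2 — Component impedances:
  R: Z = R = 290 Ω
  L: Z = jωL = j·223.1·0.0101 = 0 + j2.253 Ω
  C: Z = 1/(jωC) = -j/(ω·C) = 0 - j44.83 Ω
Step 3 — Series combination: Z_total = R + L + C = 290 - j42.58 Ω = 293.1∠-8.4° Ω.
Step 4 — Source phasor: V = 220∠0.0° V = 220 V.
Step 5 — Ohm's law: I = V / Z_total = (220) / (290 - j42.58) = 0.7426 + j0.109 A.
Step 6 — Convert to polar: |I| = 0.7506 A, ∠I = 8.4°.

I = 0.7506∠8.4° A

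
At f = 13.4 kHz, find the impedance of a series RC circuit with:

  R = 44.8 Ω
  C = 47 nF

Step 1 — Angular frequency: ω = 2π·f = 2π·1.34e+04 = 8.419e+04 rad/s.
Step 2 — Component impedances:
  R: Z = R = 44.8 Ω
  C: Z = 1/(jωC) = -j/(ω·C) = 0 - j252.7 Ω
Step 3 — Series combination: Z_total = R + C = 44.8 - j252.7 Ω = 256.6∠-79.9° Ω.

Z = 44.8 - j252.7 Ω = 256.6∠-79.9° Ω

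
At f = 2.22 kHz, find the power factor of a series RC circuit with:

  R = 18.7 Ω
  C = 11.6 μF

Step 1 — Angular frequency: ω = 2π·f = 2π·2220 = 1.395e+04 rad/s.
Step 2 — Component impedances:
  R: Z = R = 18.7 Ω
  C: Z = 1/(jωC) = -j/(ω·C) = 0 - j6.18 Ω
Step 3 — Series combination: Z_total = R + C = 18.7 - j6.18 Ω = 19.69∠-18.3° Ω.
Step 4 — Power factor: PF = cos(φ) = Re(Z)/|Z| = 18.7/19.695 = 0.9495.
Step 5 — Type: Im(Z) = -6.18 ⇒ leading (phase φ = -18.3°).

PF = 0.9495 (leading, φ = -18.3°)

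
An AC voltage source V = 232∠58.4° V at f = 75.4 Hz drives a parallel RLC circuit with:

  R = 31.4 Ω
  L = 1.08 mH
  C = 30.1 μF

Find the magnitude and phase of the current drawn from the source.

Step 1 — Angular frequency: ω = 2π·f = 2π·75.4 = 473.8 rad/s.
Step 2 — Component impedances:
  R: Z = R = 31.4 Ω
  L: Z = jωL = j·473.8·0.00108 = 0 + j0.5117 Ω
  C: Z = 1/(jωC) = -j/(ω·C) = 0 - j70.13 Ω
Step 3 — Parallel combination: 1/Z_total = 1/R + 1/L + 1/C; Z_total = 0.008458 + j0.5153 Ω = 0.5153∠89.1° Ω.
Step 4 — Source phasor: V = 232∠58.4° V = 121.6 + j197.6 V.
Step 5 — Ohm's law: I = V / Z_total = (121.6 + j197.6) / (0.008458 + j0.5153) = 387.3 - j229.6 A.
Step 6 — Convert to polar: |I| = 450.2 A, ∠I = -30.7°.

I = 450.2∠-30.7° A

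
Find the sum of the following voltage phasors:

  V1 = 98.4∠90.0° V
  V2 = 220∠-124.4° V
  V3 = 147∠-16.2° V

Step 1 — Convert each phasor to rectangular form:
  V1 = 98.4·(cos(90.0°) + j·sin(90.0°)) = 0 + j98.4 V
  V2 = 220·(cos(-124.4°) + j·sin(-124.4°)) = -124.3 - j181.5 V
  V3 = 147·(cos(-16.2°) + j·sin(-16.2°)) = 141.2 - j41.01 V
Step 2 — Sum components: V_total = 16.87 - j124.1 V.
Step 3 — Convert to polar: |V_total| = 125.3 V, ∠V_total = -82.3°.

V_total = 125.3∠-82.3° V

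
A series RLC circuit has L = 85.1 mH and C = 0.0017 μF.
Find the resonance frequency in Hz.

Step 1 — Resonance condition Im(Z)=0 gives ω₀ = 1/√(LC).
Step 2 — ω₀ = 1/√(0.0851·1.7e-09) = 8.314e+04 rad/s.
Step 3 — f₀ = ω₀/(2π) = 1.323e+04 Hz.

f₀ = 1.323e+04 Hz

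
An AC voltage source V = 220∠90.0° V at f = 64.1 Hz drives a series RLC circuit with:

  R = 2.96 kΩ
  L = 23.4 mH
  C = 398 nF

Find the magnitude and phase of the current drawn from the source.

Step 1 — Angular frequency: ω = 2π·f = 2π·64.1 = 402.8 rad/s.
Step 2 — Component impedances:
  R: Z = R = 2960 Ω
  L: Z = jωL = j·402.8·0.0234 = 0 + j9.424 Ω
  C: Z = 1/(jωC) = -j/(ω·C) = 0 - j6238 Ω
Step 3 — Series combination: Z_total = R + L + C = 2960 - j6229 Ω = 6897∠-64.6° Ω.
Step 4 — Source phasor: V = 220∠90.0° V = 0 + j220 V.
Step 5 — Ohm's law: I = V / Z_total = (0 + j220) / (2960 - j6229) = -0.02881 + j0.01369 A.
Step 6 — Convert to polar: |I| = 0.0319 A, ∠I = 154.6°.

I = 0.0319∠154.6° A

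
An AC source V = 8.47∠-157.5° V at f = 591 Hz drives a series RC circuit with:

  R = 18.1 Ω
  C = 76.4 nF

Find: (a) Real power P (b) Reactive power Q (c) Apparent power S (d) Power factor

Step 1 — Angular frequency: ω = 2π·f = 2π·591 = 3713 rad/s.
Step 2 — Component impedances:
  R: Z = R = 18.1 Ω
  C: Z = 1/(jωC) = -j/(ω·C) = 0 - j3525 Ω
Step 3 — Series combination: Z_total = R + C = 18.1 - j3525 Ω = 3525∠-89.7° Ω.
Step 4 — Source phasor: V = 8.47∠-157.5° V = -7.825 - j3.241 V.
Step 5 — Current: I = V / Z = 0.0009081 - j0.002225 A = 0.002403∠-67.8° A.
Step 6 — Complex power: S = V·I* = 0.0001045 - j0.02035 VA.
Step 7 — Real power: P = Re(S) = 0.0001045 W.
Step 8 — Reactive power: Q = Im(S) = -0.02035 VAR.
Step 9 — Apparent power: |S| = 0.02035 VA.
Step 10 — Power factor: PF = P/|S| = 0.005135 (leading).

(a) P = 0.0001045 W  (b) Q = -0.02035 VAR  (c) S = 0.02035 VA  (d) PF = 0.005135 (leading)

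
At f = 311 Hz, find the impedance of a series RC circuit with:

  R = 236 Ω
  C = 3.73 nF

Step 1 — Angular frequency: ω = 2π·f = 2π·311 = 1954 rad/s.
Step 2 — Component impedances:
  R: Z = R = 236 Ω
  C: Z = 1/(jωC) = -j/(ω·C) = 0 - j1.372e+05 Ω
Step 3 — Series combination: Z_total = R + C = 236 - j1.372e+05 Ω = 1.372e+05∠-89.9° Ω.

Z = 236 - j1.372e+05 Ω = 1.372e+05∠-89.9° Ω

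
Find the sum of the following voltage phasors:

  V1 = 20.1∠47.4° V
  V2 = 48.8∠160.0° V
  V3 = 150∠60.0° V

Step 1 — Convert each phasor to rectangular form:
  V1 = 20.1·(cos(47.4°) + j·sin(47.4°)) = 13.61 + j14.8 V
  V2 = 48.8·(cos(160.0°) + j·sin(160.0°)) = -45.86 + j16.69 V
  V3 = 150·(cos(60.0°) + j·sin(60.0°)) = 75 + j129.9 V
Step 2 — Sum components: V_total = 42.75 + j161.4 V.
Step 3 — Convert to polar: |V_total| = 167 V, ∠V_total = 75.2°.

V_total = 167∠75.2° V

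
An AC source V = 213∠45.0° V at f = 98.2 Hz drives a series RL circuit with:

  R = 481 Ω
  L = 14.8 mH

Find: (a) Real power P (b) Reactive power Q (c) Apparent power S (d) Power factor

Step 1 — Angular frequency: ω = 2π·f = 2π·98.2 = 617 rad/s.
Step 2 — Component impedances:
  R: Z = R = 481 Ω
  L: Z = jωL = j·617·0.0148 = 0 + j9.132 Ω
Step 3 — Series combination: Z_total = R + L = 481 + j9.132 Ω = 481.1∠1.1° Ω.
Step 4 — Source phasor: V = 213∠45.0° V = 150.6 + j150.6 V.
Step 5 — Current: I = V / Z = 0.319 + j0.3071 A = 0.4427∠43.9° A.
Step 6 — Complex power: S = V·I* = 94.29 + j1.79 VA.
Step 7 — Real power: P = Re(S) = 94.29 W.
Step 8 — Reactive power: Q = Im(S) = 1.79 VAR.
Step 9 — Apparent power: |S| = 94.31 VA.
Step 10 — Power factor: PF = P/|S| = 0.9998 (lagging).

(a) P = 94.29 W  (b) Q = 1.79 VAR  (c) S = 94.31 VA  (d) PF = 0.9998 (lagging)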